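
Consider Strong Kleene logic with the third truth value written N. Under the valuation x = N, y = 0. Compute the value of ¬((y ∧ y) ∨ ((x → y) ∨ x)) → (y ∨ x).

y ∧ y = 0 ∧ 0 = 0
x → y = N → 0 = N  [¬N ∨ 0]
(x → y) ∨ x = N ∨ N = N
(y ∧ y) ∨ ((x → y) ∨ x) = 0 ∨ N = N
¬((y ∧ y) ∨ ((x → y) ∨ x)) = ¬N = N
y ∨ x = 0 ∨ N = N
¬((y ∧ y) ∨ ((x → y) ∨ x)) → (y ∨ x) = N → N = N

N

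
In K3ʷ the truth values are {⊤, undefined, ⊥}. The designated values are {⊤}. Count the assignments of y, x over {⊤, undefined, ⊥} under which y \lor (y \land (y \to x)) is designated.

2

Designated under: (y=⊤, x=⊤); (y=⊤, x=⊥).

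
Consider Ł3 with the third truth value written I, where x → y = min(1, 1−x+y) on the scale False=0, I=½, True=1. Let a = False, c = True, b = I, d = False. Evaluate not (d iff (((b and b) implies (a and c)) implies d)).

I

b and b = I and I = I
a and c = False and True = False
(b and b) implies (a and c) = I implies False = I  [min(1, 1−½+0)]
((b and b) implies (a and c)) implies d = I implies False = I
d iff (((b and b) implies (a and c)) implies d) = False iff I = I
not (d iff (((b and b) implies (a and c)) implies d)) = not I = I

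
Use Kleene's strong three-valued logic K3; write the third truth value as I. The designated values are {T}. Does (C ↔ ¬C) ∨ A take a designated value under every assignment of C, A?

No

Countermodel: C=T, A=I gives I, which is not designated.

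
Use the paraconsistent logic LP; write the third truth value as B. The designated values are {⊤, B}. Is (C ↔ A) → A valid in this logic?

No

Countermodel: C=⊥, A=⊥ gives ⊥, which is not designated.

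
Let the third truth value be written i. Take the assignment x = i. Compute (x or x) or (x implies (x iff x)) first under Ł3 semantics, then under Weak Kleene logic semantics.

In Ł3: x or x = i or i = i
x iff x = i iff i = ⊤  [1 − |½−½|]
x implies (x iff x) = i implies ⊤ = ⊤
(x or x) or (x implies (x iff x)) = i or ⊤ = ⊤
In Weak Kleene logic: x or x = i or i = i
x iff x = i iff i = i
x implies (x iff x) = i implies i = i
(x or x) or (x implies (x iff x)) = i or i = i
They differ because Ł3 and Weak Kleene logic treat i differently under the binary connectives.

⊤; i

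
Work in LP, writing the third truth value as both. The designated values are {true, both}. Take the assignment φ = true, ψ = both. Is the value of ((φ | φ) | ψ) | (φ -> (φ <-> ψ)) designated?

φ | φ = true | true = true
(φ | φ) | ψ = true | both = true
φ <-> ψ = true <-> both = both
φ -> (φ <-> ψ) = true -> both = both  [~true | both]
((φ | φ) | ψ) | (φ -> (φ <-> ψ)) = true | both = true
true ∈ {true, both}.

Yes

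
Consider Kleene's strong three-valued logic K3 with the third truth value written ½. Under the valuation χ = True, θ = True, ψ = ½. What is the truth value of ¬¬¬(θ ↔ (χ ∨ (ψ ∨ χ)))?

ψ ∨ χ = ½ ∨ True = True
χ ∨ (ψ ∨ χ) = True ∨ True = True
θ ↔ (χ ∨ (ψ ∨ χ)) = True ↔ True = True
¬(θ ↔ (χ ∨ (ψ ∨ χ))) = ¬True = False
¬¬(θ ↔ (χ ∨ (ψ ∨ χ))) = ¬False = True
¬¬¬(θ ↔ (χ ∨ (ψ ∨ χ))) = ¬True = False

False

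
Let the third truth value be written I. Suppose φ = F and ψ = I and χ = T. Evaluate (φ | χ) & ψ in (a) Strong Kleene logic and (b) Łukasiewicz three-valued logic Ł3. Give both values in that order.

In Strong Kleene logic: φ | χ = F | T = T
(φ | χ) & ψ = T & I = I
In Łukasiewicz three-valued logic Ł3: φ | χ = F | T = T
(φ | χ) & ψ = T & I = I

I; I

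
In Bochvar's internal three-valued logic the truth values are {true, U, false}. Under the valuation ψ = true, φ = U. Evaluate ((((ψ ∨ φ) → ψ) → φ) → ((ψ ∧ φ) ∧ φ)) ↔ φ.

U

ψ ∨ φ = true ∨ U = U
(ψ ∨ φ) → ψ = U → true = U  [any arg is the third value ⇒ result is the third value]
((ψ ∨ φ) → ψ) → φ = U → U = U
ψ ∧ φ = true ∧ U = U
(ψ ∧ φ) ∧ φ = U ∧ U = U
(((ψ ∨ φ) → ψ) → φ) → ((ψ ∧ φ) ∧ φ) = U → U = U
((((ψ ∨ φ) → ψ) → φ) → ((ψ ∧ φ) ∧ φ)) ↔ φ = U ↔ U = U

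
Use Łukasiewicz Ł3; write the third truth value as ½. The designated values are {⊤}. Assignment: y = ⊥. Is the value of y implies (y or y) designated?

y or y = ⊥ or ⊥ = ⊥
y implies (y or y) = ⊥ implies ⊥ = ⊤
⊤ ∈ {⊤}.

Yes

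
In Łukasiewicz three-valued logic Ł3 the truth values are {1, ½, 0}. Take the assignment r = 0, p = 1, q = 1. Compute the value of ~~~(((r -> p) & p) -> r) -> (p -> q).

1

r -> p = 0 -> 1 = 1
(r -> p) & p = 1 & 1 = 1
((r -> p) & p) -> r = 1 -> 0 = 0
~(((r -> p) & p) -> r) = ~0 = 1
~~(((r -> p) & p) -> r) = ~1 = 0
~~~(((r -> p) & p) -> r) = ~0 = 1
p -> q = 1 -> 1 = 1
~~~(((r -> p) & p) -> r) -> (p -> q) = 1 -> 1 = 1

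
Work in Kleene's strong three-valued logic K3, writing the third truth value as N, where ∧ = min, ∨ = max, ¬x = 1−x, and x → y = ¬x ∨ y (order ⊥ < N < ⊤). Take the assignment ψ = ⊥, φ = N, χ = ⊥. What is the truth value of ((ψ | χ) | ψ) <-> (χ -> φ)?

⊥

ψ | χ = ⊥ | ⊥ = ⊥
(ψ | χ) | ψ = ⊥ | ⊥ = ⊥
χ -> φ = ⊥ -> N = ⊤
((ψ | χ) | ψ) <-> (χ -> φ) = ⊥ <-> ⊤ = ⊥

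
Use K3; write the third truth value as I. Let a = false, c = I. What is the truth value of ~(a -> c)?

a -> c = false -> I = true  [~false | I]
~(a -> c) = ~true = false

false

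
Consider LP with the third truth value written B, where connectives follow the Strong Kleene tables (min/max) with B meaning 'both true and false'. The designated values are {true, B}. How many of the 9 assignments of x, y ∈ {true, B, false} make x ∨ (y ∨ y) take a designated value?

8

Of the 9 assignments, 8 give a value in {true, B}.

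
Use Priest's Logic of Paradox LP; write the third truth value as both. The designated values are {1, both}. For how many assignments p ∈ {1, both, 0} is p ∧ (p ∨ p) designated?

p=1: 1 ✓
p=both: both ✓
p=0: 0 ·

2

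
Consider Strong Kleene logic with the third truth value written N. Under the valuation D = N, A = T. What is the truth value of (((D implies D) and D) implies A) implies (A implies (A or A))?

T

D implies D = N implies N = N  [not N or N]
(D implies D) and D = N and N = N
((D implies D) and D) implies A = N implies T = T
A or A = T or T = T
A implies (A or A) = T implies T = T
(((D implies D) and D) implies A) implies (A implies (A or A)) = T implies T = T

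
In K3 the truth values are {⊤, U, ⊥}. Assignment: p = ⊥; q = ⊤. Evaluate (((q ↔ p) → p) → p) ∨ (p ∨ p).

q ↔ p = ⊤ ↔ ⊥ = ⊥
(q ↔ p) → p = ⊥ → ⊥ = ⊤
((q ↔ p) → p) → p = ⊤ → ⊥ = ⊥
p ∨ p = ⊥ ∨ ⊥ = ⊥
(((q ↔ p) → p) → p) ∨ (p ∨ p) = ⊥ ∨ ⊥ = ⊥

⊥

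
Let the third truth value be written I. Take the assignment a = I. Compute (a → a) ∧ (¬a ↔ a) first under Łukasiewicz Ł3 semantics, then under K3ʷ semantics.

T; I

In Łukasiewicz Ł3: a → a = I → I = T
¬a = ¬I = I
¬a ↔ a = I ↔ I = T
(a → a) ∧ (¬a ↔ a) = T ∧ T = T
In K3ʷ: a → a = I → I = I  [any arg is the third value ⇒ result is the third value]
¬a = ¬I = I
¬a ↔ a = I ↔ I = I
(a → a) ∧ (¬a ↔ a) = I ∧ I = I
They differ because Łukasiewicz Ł3 and K3ʷ treat I differently under the binary connectives.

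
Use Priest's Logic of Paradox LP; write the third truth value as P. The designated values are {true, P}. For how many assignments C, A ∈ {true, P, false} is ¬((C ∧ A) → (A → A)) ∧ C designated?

2

Designated under: (C=true, A=P); (C=P, A=P).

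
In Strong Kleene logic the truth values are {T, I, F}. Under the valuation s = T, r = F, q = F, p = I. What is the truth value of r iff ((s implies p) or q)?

I

s implies p = T implies I = I
(s implies p) or q = I or F = I
r iff ((s implies p) or q) = F iff I = I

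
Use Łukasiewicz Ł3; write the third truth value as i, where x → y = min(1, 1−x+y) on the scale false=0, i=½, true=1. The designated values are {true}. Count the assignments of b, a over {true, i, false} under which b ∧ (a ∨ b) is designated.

Designated under: (b=true, a=true); (b=true, a=i); (b=true, a=false).

3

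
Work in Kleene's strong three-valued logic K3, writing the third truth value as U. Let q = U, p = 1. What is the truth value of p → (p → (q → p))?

1

q → p = U → 1 = 1  [¬U ∨ 1]
p → (q → p) = 1 → 1 = 1
p → (p → (q → p)) = 1 → 1 = 1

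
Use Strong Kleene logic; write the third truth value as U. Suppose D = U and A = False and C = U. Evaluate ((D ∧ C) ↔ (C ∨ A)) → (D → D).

U

D ∧ C = U ∧ U = U
C ∨ A = U ∨ False = U
(D ∧ C) ↔ (C ∨ A) = U ↔ U = U
D → D = U → U = U  [¬U ∨ U]
((D ∧ C) ↔ (C ∨ A)) → (D → D) = U → U = U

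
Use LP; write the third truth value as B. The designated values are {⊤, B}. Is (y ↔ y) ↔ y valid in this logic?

No

Countermodel: y=⊥ gives ⊥, which is not designated.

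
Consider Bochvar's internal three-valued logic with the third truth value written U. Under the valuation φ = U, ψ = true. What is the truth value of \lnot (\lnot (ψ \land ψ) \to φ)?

U

ψ \land ψ = true \land true = true
\lnot (ψ \land ψ) = \lnot true = false
\lnot (ψ \land ψ) \to φ = false \to U = U  [any arg is the third value ⇒ result is the third value]
\lnot (\lnot (ψ \land ψ) \to φ) = \lnot U = U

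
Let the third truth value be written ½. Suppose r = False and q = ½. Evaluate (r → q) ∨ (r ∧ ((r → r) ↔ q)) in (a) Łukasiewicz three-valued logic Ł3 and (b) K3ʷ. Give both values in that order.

In Łukasiewicz three-valued logic Ł3: r → q = False → ½ = True  [min(1, 1−0+½)]
r → r = False → False = True
(r → r) ↔ q = True ↔ ½ = ½
r ∧ ((r → r) ↔ q) = False ∧ ½ = False
(r → q) ∨ (r ∧ ((r → r) ↔ q)) = True ∨ False = True
In K3ʷ: r → q = False → ½ = ½  [any arg is the third value ⇒ result is the third value]
r → r = False → False = True
(r → r) ↔ q = True ↔ ½ = ½
r ∧ ((r → r) ↔ q) = False ∧ ½ = ½
(r → q) ∨ (r ∧ ((r → r) ↔ q)) = ½ ∨ ½ = ½
They differ because Łukasiewicz three-valued logic Ł3 and K3ʷ treat ½ differently under the binary connectives.

True; ½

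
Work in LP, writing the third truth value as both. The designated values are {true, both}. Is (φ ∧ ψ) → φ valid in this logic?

Yes

Every assignment of φ, ψ over {true, both, false} gives a value in {true, both}.
In particular, with φ=both, ψ=both: (φ ∧ ψ) → φ = both.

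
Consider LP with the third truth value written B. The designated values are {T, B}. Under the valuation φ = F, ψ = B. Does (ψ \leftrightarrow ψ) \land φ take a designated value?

No

ψ \leftrightarrow ψ = B \leftrightarrow B = B
(ψ \leftrightarrow ψ) \land φ = B \land F = F
F ∉ {T, B}.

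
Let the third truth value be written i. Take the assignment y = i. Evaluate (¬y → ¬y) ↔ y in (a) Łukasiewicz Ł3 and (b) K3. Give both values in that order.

i; i

In Łukasiewicz Ł3: ¬y = ¬i = i
¬y = ¬i = i
¬y → ¬y = i → i = 1  [min(1, 1−½+½)]
(¬y → ¬y) ↔ y = 1 ↔ i = i
In K3: ¬y = ¬i = i
¬y = ¬i = i
¬y → ¬y = i → i = i
(¬y → ¬y) ↔ y = i ↔ i = i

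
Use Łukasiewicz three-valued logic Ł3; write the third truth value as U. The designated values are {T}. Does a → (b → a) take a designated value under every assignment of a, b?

Yes

Every assignment of a, b over {T, U, F} gives a value in {T}.
In particular, with a=U, b=U: a → (b → a) = T.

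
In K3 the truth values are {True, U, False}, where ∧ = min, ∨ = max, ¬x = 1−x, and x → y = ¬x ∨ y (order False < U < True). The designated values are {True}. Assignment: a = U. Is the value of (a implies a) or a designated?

No

a implies a = U implies U = U  [not U or U]
(a implies a) or a = U or U = U
U ∉ {True}.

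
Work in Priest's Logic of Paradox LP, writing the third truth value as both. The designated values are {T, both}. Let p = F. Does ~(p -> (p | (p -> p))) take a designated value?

No

p -> p = F -> F = T
p | (p -> p) = F | T = T
p -> (p | (p -> p)) = F -> T = T
~(p -> (p | (p -> p))) = ~T = F
F ∉ {T, both}.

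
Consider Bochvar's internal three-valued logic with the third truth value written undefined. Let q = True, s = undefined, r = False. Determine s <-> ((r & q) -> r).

undefined

r & q = False & True = False
(r & q) -> r = False -> False = True
s <-> ((r & q) -> r) = undefined <-> True = undefined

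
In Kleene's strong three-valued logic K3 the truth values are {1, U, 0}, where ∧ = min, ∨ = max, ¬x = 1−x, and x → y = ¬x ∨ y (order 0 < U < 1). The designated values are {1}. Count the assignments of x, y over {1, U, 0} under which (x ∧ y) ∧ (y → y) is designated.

1

Designated under: (x=1, y=1).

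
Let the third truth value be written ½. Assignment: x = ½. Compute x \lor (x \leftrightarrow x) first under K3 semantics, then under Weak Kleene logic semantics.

In K3: x \leftrightarrow x = ½ \leftrightarrow ½ = ½
x \lor (x \leftrightarrow x) = ½ \lor ½ = ½
In Weak Kleene logic: x \leftrightarrow x = ½ \leftrightarrow ½ = ½
x \lor (x \leftrightarrow x) = ½ \lor ½ = ½

½; ½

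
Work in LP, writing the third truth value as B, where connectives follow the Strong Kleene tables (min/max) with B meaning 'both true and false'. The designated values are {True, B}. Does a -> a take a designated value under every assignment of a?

Every assignment of a over {True, B, False} gives a value in {True, B}.
In particular, with a=B: a -> a = B.

Yes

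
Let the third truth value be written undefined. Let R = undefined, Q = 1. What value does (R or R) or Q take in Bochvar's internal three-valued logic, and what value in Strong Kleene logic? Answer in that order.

In Bochvar's internal three-valued logic: R or R = undefined or undefined = undefined
(R or R) or Q = undefined or 1 = undefined
In Strong Kleene logic: R or R = undefined or undefined = undefined
(R or R) or Q = undefined or 1 = 1
They differ because Bochvar's internal three-valued logic and Strong Kleene logic treat undefined differently under the binary connectives.

undefined; 1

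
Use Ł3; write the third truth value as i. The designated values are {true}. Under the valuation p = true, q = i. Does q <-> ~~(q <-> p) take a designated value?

q <-> p = i <-> true = i  [1 − |½−1|]
~(q <-> p) = ~i = i
~~(q <-> p) = ~i = i
q <-> ~~(q <-> p) = i <-> i = true
true ∈ {true}.

Yes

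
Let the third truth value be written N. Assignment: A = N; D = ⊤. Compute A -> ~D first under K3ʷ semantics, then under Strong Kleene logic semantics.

N; N

In K3ʷ: ~D = ~⊤ = ⊥
A -> ~D = N -> ⊥ = N
In Strong Kleene logic: ~D = ~⊤ = ⊥
A -> ~D = N -> ⊥ = N  [~N | ⊥]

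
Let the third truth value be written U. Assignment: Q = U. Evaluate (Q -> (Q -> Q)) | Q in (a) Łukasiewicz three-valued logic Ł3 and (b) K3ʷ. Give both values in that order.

true; U

In Łukasiewicz three-valued logic Ł3: Q -> Q = U -> U = true  [min(1, 1−½+½)]
Q -> (Q -> Q) = U -> true = true
(Q -> (Q -> Q)) | Q = true | U = true
In K3ʷ: Q -> Q = U -> U = U  [any arg is the third value ⇒ result is the third value]
Q -> (Q -> Q) = U -> U = U
(Q -> (Q -> Q)) | Q = U | U = U
They differ because Łukasiewicz three-valued logic Ł3 and K3ʷ treat U differently under the binary connectives.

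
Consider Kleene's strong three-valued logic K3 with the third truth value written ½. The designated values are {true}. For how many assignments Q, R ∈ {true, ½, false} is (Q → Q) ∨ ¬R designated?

Of the 9 assignments, 7 give a value in {true}.

7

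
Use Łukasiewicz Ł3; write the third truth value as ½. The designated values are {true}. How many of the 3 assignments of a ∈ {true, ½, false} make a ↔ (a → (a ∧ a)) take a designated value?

a=true: true ✓
a=½: ½ ·
a=false: false ·

1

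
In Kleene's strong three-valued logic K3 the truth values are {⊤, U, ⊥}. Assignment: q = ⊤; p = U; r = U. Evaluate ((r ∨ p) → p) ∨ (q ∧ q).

r ∨ p = U ∨ U = U
(r ∨ p) → p = U → U = U
q ∧ q = ⊤ ∧ ⊤ = ⊤
((r ∨ p) → p) ∨ (q ∧ q) = U ∨ ⊤ = ⊤

⊤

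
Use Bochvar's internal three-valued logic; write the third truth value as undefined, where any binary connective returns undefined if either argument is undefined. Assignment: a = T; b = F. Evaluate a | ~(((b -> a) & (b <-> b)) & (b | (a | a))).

b -> a = F -> T = T
b <-> b = F <-> F = T
(b -> a) & (b <-> b) = T & T = T
a | a = T | T = T
b | (a | a) = F | T = T
((b -> a) & (b <-> b)) & (b | (a | a)) = T & T = T
~(((b -> a) & (b <-> b)) & (b | (a | a))) = ~T = F
a | ~(((b -> a) & (b <-> b)) & (b | (a | a))) = T | F = T

T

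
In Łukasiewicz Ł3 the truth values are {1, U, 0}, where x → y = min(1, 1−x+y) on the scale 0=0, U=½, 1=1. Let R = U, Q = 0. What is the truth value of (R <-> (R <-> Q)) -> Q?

0

R <-> Q = U <-> 0 = U
R <-> (R <-> Q) = U <-> U = 1
(R <-> (R <-> Q)) -> Q = 1 -> 0 = 0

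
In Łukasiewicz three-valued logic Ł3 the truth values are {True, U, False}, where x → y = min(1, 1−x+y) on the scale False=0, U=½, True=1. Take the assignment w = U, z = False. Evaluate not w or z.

not w = not U = U
not w or z = U or False = U

U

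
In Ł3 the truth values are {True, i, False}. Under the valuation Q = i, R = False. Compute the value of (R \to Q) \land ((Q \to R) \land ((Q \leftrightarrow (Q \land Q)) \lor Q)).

i

R \to Q = False \to i = True  [min(1, 1−0+½)]
Q \to R = i \to False = i
Q \land Q = i \land i = i
Q \leftrightarrow (Q \land Q) = i \leftrightarrow i = True
(Q \leftrightarrow (Q \land Q)) \lor Q = True \lor i = True
(Q \to R) \land ((Q \leftrightarrow (Q \land Q)) \lor Q) = i \land True = i
(R \to Q) \land ((Q \to R) \land ((Q \leftrightarrow (Q \land Q)) \lor Q)) = True \land i = i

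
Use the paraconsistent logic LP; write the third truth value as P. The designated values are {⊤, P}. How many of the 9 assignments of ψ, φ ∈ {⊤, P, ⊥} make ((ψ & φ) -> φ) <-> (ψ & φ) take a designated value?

Designated under: (ψ=⊤, φ=⊤); (ψ=⊤, φ=P); (ψ=P, φ=⊤); (ψ=P, φ=P).

4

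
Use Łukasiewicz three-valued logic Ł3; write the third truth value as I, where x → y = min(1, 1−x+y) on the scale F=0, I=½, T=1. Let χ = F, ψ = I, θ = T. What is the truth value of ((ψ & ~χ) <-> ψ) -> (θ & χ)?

F

~χ = ~F = T
ψ & ~χ = I & T = I
(ψ & ~χ) <-> ψ = I <-> I = T  [1 − |½−½|]
θ & χ = T & F = F
((ψ & ~χ) <-> ψ) -> (θ & χ) = T -> F = F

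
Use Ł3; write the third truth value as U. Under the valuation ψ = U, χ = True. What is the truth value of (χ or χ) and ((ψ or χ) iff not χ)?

False

χ or χ = True or True = True
ψ or χ = U or True = True
not χ = not True = False
(ψ or χ) iff not χ = True iff False = False
(χ or χ) and ((ψ or χ) iff not χ) = True and False = False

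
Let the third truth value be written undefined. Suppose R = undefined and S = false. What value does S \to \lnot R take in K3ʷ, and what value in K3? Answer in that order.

undefined; true

In K3ʷ: \lnot R = \lnot undefined = undefined
S \to \lnot R = false \to undefined = undefined  [any arg is the third value ⇒ result is the third value]
In K3: \lnot R = \lnot undefined = undefined
S \to \lnot R = false \to undefined = true  [\lnot false \lor undefined]
They differ because K3ʷ and K3 treat undefined differently under the binary connectives.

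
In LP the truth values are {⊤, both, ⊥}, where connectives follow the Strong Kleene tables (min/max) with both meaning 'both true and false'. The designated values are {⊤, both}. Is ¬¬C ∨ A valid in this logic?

No

Countermodel: C=⊥, A=⊥ gives ⊥, which is not designated.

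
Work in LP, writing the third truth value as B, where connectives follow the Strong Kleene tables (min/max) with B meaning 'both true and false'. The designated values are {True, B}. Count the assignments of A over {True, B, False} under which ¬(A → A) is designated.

1

A=True: False ·
A=B: B ✓
A=False: False ·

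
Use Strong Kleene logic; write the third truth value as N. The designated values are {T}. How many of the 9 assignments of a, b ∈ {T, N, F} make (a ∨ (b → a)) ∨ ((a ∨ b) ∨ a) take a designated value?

7

Of the 9 assignments, 7 give a value in {T}.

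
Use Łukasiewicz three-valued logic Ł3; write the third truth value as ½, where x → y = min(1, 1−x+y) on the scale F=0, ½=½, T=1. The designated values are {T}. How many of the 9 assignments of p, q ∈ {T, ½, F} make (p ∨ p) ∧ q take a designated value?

Designated under: (p=T, q=T).

1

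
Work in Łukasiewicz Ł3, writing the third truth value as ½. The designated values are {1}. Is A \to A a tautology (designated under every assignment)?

Every assignment of A over {1, ½, 0} gives a value in {1}.
In particular, with A=½: A \to A = 1.

Yes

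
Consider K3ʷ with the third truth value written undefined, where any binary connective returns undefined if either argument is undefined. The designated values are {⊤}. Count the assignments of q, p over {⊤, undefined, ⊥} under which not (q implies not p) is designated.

Designated under: (q=⊤, p=⊤).

1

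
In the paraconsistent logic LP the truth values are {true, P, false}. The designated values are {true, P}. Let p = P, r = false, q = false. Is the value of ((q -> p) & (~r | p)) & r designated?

q -> p = false -> P = true  [~false | P]
~r = ~false = true
~r | p = true | P = true
(q -> p) & (~r | p) = true & true = true
((q -> p) & (~r | p)) & r = true & false = false
false ∉ {true, P}.

No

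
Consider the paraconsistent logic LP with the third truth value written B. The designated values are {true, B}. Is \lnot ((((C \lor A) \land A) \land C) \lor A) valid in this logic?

Countermodel: C=true, A=true gives false, which is not designated.

No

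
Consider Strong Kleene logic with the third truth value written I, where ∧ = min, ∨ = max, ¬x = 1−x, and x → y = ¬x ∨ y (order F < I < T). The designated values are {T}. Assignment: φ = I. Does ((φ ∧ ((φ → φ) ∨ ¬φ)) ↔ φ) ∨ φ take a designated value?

No

φ → φ = I → I = I  [¬I ∨ I]
¬φ = ¬I = I
(φ → φ) ∨ ¬φ = I ∨ I = I
φ ∧ ((φ → φ) ∨ ¬φ) = I ∧ I = I
(φ ∧ ((φ → φ) ∨ ¬φ)) ↔ φ = I ↔ I = I
((φ ∧ ((φ → φ) ∨ ¬φ)) ↔ φ) ∨ φ = I ∨ I = I
I ∉ {T}.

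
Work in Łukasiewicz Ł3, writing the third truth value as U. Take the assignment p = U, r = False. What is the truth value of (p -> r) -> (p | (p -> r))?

p -> r = U -> False = U  [min(1, 1−½+0)]
p -> r = U -> False = U
p | (p -> r) = U | U = U
(p -> r) -> (p | (p -> r)) = U -> U = True

True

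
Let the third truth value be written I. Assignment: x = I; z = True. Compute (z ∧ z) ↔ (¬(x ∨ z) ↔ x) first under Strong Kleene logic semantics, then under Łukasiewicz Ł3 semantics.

In Strong Kleene logic: z ∧ z = True ∧ True = True
x ∨ z = I ∨ True = True
¬(x ∨ z) = ¬True = False
¬(x ∨ z) ↔ x = False ↔ I = I
(z ∧ z) ↔ (¬(x ∨ z) ↔ x) = True ↔ I = I
In Łukasiewicz Ł3: z ∧ z = True ∧ True = True
x ∨ z = I ∨ True = True
¬(x ∨ z) = ¬True = False
¬(x ∨ z) ↔ x = False ↔ I = I  [1 − |0−½|]
(z ∧ z) ↔ (¬(x ∨ z) ↔ x) = True ↔ I = I

I; I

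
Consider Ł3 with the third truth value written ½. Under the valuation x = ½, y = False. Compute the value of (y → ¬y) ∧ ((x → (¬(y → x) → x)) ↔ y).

¬y = ¬False = True
y → ¬y = False → True = True
y → x = False → ½ = True  [min(1, 1−0+½)]
¬(y → x) = ¬True = False
¬(y → x) → x = False → ½ = True
x → (¬(y → x) → x) = ½ → True = True
(x → (¬(y → x) → x)) ↔ y = True ↔ False = False
(y → ¬y) ∧ ((x → (¬(y → x) → x)) ↔ y) = True ∧ False = False

False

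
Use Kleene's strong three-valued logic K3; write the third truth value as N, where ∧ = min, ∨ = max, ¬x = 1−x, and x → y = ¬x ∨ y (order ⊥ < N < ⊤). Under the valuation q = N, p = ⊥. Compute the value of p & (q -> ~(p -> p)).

p -> p = ⊥ -> ⊥ = ⊤
~(p -> p) = ~⊤ = ⊥
q -> ~(p -> p) = N -> ⊥ = N
p & (q -> ~(p -> p)) = ⊥ & N = ⊥

⊥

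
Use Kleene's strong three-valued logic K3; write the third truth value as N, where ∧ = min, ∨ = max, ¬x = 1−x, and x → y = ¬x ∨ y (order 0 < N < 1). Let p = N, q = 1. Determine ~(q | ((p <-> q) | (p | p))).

0

p <-> q = N <-> 1 = N
p | p = N | N = N
(p <-> q) | (p | p) = N | N = N
q | ((p <-> q) | (p | p)) = 1 | N = 1
~(q | ((p <-> q) | (p | p))) = ~1 = 0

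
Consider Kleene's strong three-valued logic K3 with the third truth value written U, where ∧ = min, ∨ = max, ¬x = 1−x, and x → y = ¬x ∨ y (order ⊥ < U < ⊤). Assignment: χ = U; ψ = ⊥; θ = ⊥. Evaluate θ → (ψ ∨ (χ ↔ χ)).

χ ↔ χ = U ↔ U = U
ψ ∨ (χ ↔ χ) = ⊥ ∨ U = U
θ → (ψ ∨ (χ ↔ χ)) = ⊥ → U = ⊤

⊤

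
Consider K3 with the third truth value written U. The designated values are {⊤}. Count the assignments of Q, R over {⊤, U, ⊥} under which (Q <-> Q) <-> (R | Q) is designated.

Designated under: (Q=⊤, R=⊤); (Q=⊤, R=U); (Q=⊤, R=⊥); (Q=⊥, R=⊤).

4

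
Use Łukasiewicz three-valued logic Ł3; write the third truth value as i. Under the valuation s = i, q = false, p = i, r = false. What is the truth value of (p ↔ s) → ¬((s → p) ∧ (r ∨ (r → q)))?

p ↔ s = i ↔ i = true  [1 − |½−½|]
s → p = i → i = true
r → q = false → false = true
r ∨ (r → q) = false ∨ true = true
(s → p) ∧ (r ∨ (r → q)) = true ∧ true = true
¬((s → p) ∧ (r ∨ (r → q))) = ¬true = false
(p ↔ s) → ¬((s → p) ∧ (r ∨ (r → q))) = true → false = false

false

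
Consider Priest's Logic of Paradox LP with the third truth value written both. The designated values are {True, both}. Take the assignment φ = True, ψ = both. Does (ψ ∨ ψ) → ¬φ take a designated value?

ψ ∨ ψ = both ∨ both = both
¬φ = ¬True = False
(ψ ∨ ψ) → ¬φ = both → False = both  [¬both ∨ False]
both ∈ {True, both}.

Yes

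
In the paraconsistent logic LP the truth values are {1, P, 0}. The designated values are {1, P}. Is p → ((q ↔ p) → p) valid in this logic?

Every assignment of p, q over {1, P, 0} gives a value in {1, P}.
In particular, with p=P, q=P: p → ((q ↔ p) → p) = P.

Yes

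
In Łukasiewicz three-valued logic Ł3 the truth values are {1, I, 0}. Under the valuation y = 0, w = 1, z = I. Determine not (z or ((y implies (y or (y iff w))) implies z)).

I

y iff w = 0 iff 1 = 0
y or (y iff w) = 0 or 0 = 0
y implies (y or (y iff w)) = 0 implies 0 = 1
(y implies (y or (y iff w))) implies z = 1 implies I = I  [min(1, 1−1+½)]
z or ((y implies (y or (y iff w))) implies z) = I or I = I
not (z or ((y implies (y or (y iff w))) implies z)) = not I = I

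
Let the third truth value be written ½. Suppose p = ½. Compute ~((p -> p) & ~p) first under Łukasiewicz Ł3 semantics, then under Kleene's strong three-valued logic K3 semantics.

In Łukasiewicz Ł3: p -> p = ½ -> ½ = True  [min(1, 1−½+½)]
~p = ~½ = ½
(p -> p) & ~p = True & ½ = ½
~((p -> p) & ~p) = ~½ = ½
In Kleene's strong three-valued logic K3: p -> p = ½ -> ½ = ½  [~½ | ½]
~p = ~½ = ½
(p -> p) & ~p = ½ & ½ = ½
~((p -> p) & ~p) = ~½ = ½

½; ½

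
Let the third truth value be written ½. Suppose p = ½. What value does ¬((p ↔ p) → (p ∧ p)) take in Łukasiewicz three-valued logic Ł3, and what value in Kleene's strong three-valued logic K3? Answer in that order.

½; ½

In Łukasiewicz three-valued logic Ł3: p ↔ p = ½ ↔ ½ = ⊤  [1 − |½−½|]
p ∧ p = ½ ∧ ½ = ½
(p ↔ p) → (p ∧ p) = ⊤ → ½ = ½
¬((p ↔ p) → (p ∧ p)) = ¬½ = ½
In Kleene's strong three-valued logic K3: p ↔ p = ½ ↔ ½ = ½
p ∧ p = ½ ∧ ½ = ½
(p ↔ p) → (p ∧ p) = ½ → ½ = ½  [¬½ ∨ ½]
¬((p ↔ p) → (p ∧ p)) = ¬½ = ½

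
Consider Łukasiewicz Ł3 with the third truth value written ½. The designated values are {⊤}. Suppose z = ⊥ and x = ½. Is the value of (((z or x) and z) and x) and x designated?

z or x = ⊥ or ½ = ½
(z or x) and z = ½ and ⊥ = ⊥
((z or x) and z) and x = ⊥ and ½ = ⊥
(((z or x) and z) and x) and x = ⊥ and ½ = ⊥
⊥ ∉ {⊤}.

No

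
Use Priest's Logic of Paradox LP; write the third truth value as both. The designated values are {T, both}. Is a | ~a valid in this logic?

Every assignment of a over {T, both, F} gives a value in {T, both}.
In particular, with a=both: a | ~a = both.

Yes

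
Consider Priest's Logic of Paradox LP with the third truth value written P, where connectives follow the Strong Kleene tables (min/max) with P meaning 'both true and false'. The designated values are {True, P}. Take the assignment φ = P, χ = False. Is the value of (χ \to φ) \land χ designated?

χ \to φ = False \to P = True  [\lnot False \lor P]
(χ \to φ) \land χ = True \land False = False
False ∉ {True, P}.

No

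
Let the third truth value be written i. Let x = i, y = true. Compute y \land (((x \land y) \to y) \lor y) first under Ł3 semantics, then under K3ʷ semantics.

In Ł3: x \land y = i \land true = i
(x \land y) \to y = i \to true = true
((x \land y) \to y) \lor y = true \lor true = true
y \land (((x \land y) \to y) \lor y) = true \land true = true
In K3ʷ: x \land y = i \land true = i
(x \land y) \to y = i \to true = i  [any arg is the third value ⇒ result is the third value]
((x \land y) \to y) \lor y = i \lor true = i
y \land (((x \land y) \to y) \lor y) = true \land i = i
They differ because Ł3 and K3ʷ treat i differently under the binary connectives.

true; i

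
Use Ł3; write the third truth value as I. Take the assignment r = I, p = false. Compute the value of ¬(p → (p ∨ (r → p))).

false

r → p = I → false = I  [min(1, 1−½+0)]
p ∨ (r → p) = false ∨ I = I
p → (p ∨ (r → p)) = false → I = true
¬(p → (p ∨ (r → p))) = ¬true = false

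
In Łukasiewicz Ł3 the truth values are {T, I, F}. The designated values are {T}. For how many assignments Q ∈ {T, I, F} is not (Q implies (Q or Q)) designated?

0

Q=T: F ·
Q=I: F ·
Q=F: F ·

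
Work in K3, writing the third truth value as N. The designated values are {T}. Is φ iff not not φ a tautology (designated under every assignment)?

Countermodel: φ=N gives N, which is not designated.

No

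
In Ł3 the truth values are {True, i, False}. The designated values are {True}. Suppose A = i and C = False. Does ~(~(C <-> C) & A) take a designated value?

Yes

C <-> C = False <-> False = True
~(C <-> C) = ~True = False
~(C <-> C) & A = False & i = False
~(~(C <-> C) & A) = ~False = True
True ∈ {True}.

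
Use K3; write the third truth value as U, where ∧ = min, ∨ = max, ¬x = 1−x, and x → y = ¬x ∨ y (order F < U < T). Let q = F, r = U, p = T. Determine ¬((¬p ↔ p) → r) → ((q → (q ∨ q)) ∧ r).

¬p = ¬T = F
¬p ↔ p = F ↔ T = F
(¬p ↔ p) → r = F → U = T  [¬F ∨ U]
¬((¬p ↔ p) → r) = ¬T = F
q ∨ q = F ∨ F = F
q → (q ∨ q) = F → F = T
(q → (q ∨ q)) ∧ r = T ∧ U = U
¬((¬p ↔ p) → r) → ((q → (q ∨ q)) ∧ r) = F → U = T

T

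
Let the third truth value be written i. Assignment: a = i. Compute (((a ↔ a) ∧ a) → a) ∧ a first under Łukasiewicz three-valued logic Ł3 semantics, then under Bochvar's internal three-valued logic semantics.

i; i

In Łukasiewicz three-valued logic Ł3: a ↔ a = i ↔ i = 1
(a ↔ a) ∧ a = 1 ∧ i = i
((a ↔ a) ∧ a) → a = i → i = 1
(((a ↔ a) ∧ a) → a) ∧ a = 1 ∧ i = i
In Bochvar's internal three-valued logic: a ↔ a = i ↔ i = i
(a ↔ a) ∧ a = i ∧ i = i
((a ↔ a) ∧ a) → a = i → i = i  [any arg is the third value ⇒ result is the third value]
(((a ↔ a) ∧ a) → a) ∧ a = i ∧ i = i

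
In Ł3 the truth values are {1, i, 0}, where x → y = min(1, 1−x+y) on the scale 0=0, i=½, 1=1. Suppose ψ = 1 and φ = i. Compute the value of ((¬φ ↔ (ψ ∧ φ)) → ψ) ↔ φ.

¬φ = ¬i = i
ψ ∧ φ = 1 ∧ i = i
¬φ ↔ (ψ ∧ φ) = i ↔ i = 1  [1 − |½−½|]
(¬φ ↔ (ψ ∧ φ)) → ψ = 1 → 1 = 1
((¬φ ↔ (ψ ∧ φ)) → ψ) ↔ φ = 1 ↔ i = i

i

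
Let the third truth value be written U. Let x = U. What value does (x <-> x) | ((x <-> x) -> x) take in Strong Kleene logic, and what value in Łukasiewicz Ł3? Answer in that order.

U; 1

In Strong Kleene logic: x <-> x = U <-> U = U
x <-> x = U <-> U = U
(x <-> x) -> x = U -> U = U
(x <-> x) | ((x <-> x) -> x) = U | U = U
In Łukasiewicz Ł3: x <-> x = U <-> U = 1  [1 − |½−½|]
x <-> x = U <-> U = 1
(x <-> x) -> x = 1 -> U = U
(x <-> x) | ((x <-> x) -> x) = 1 | U = 1
They differ because Strong Kleene logic and Łukasiewicz Ł3 treat U differently under implication.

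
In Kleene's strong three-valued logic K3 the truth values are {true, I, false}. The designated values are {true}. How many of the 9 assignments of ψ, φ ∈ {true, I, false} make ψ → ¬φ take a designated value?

5

Of the 9 assignments, 5 give a value in {true}.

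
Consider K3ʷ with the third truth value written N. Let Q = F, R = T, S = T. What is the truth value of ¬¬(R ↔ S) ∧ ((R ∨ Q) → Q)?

R ↔ S = T ↔ T = T
¬(R ↔ S) = ¬T = F
¬¬(R ↔ S) = ¬F = T
R ∨ Q = T ∨ F = T
(R ∨ Q) → Q = T → F = F
¬¬(R ↔ S) ∧ ((R ∨ Q) → Q) = T ∧ F = F

F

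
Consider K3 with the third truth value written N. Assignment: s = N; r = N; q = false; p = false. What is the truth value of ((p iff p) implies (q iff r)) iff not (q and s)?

N

p iff p = false iff false = true
q iff r = false iff N = N
(p iff p) implies (q iff r) = true implies N = N  [not true or N]
q and s = false and N = false
not (q and s) = not false = true
((p iff p) implies (q iff r)) iff not (q and s) = N iff true = N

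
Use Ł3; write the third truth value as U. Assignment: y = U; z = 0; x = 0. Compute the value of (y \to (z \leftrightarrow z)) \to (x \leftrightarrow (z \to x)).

z \leftrightarrow z = 0 \leftrightarrow 0 = 1
y \to (z \leftrightarrow z) = U \to 1 = 1
z \to x = 0 \to 0 = 1
x \leftrightarrow (z \to x) = 0 \leftrightarrow 1 = 0
(y \to (z \leftrightarrow z)) \to (x \leftrightarrow (z \to x)) = 1 \to 0 = 0

0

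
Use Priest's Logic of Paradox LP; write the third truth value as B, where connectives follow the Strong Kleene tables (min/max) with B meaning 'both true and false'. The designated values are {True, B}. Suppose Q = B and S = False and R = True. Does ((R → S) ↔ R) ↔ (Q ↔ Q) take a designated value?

Yes

R → S = True → False = False
(R → S) ↔ R = False ↔ True = False
Q ↔ Q = B ↔ B = B
((R → S) ↔ R) ↔ (Q ↔ Q) = False ↔ B = B
B ∈ {True, B}.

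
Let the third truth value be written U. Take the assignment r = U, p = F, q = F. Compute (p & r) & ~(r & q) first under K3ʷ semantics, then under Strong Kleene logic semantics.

U; F

In K3ʷ: p & r = F & U = U
r & q = U & F = U
~(r & q) = ~U = U
(p & r) & ~(r & q) = U & U = U
In Strong Kleene logic: p & r = F & U = F
r & q = U & F = F
~(r & q) = ~F = T
(p & r) & ~(r & q) = F & T = F
They differ because K3ʷ and Strong Kleene logic treat U differently under the binary connectives.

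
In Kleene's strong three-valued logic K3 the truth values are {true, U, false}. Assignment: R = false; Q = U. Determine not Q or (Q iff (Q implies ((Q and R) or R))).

U

not Q = not U = U
Q and R = U and false = false
(Q and R) or R = false or false = false
Q implies ((Q and R) or R) = U implies false = U
Q iff (Q implies ((Q and R) or R)) = U iff U = U
not Q or (Q iff (Q implies ((Q and R) or R))) = U or U = U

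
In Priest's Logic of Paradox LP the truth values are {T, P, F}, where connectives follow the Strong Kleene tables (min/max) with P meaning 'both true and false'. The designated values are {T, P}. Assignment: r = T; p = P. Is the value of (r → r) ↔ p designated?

r → r = T → T = T
(r → r) ↔ p = T ↔ P = P
P ∈ {T, P}.

Yes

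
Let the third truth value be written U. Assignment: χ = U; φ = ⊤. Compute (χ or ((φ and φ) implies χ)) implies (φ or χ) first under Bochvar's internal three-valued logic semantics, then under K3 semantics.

U; ⊤

In Bochvar's internal three-valued logic: φ and φ = ⊤ and ⊤ = ⊤
(φ and φ) implies χ = ⊤ implies U = U  [any arg is the third value ⇒ result is the third value]
χ or ((φ and φ) implies χ) = U or U = U
φ or χ = ⊤ or U = U
(χ or ((φ and φ) implies χ)) implies (φ or χ) = U implies U = U
In K3: φ and φ = ⊤ and ⊤ = ⊤
(φ and φ) implies χ = ⊤ implies U = U
χ or ((φ and φ) implies χ) = U or U = U
φ or χ = ⊤ or U = ⊤
(χ or ((φ and φ) implies χ)) implies (φ or χ) = U implies ⊤ = ⊤
They differ because Bochvar's internal three-valued logic and K3 treat U differently under the binary connectives.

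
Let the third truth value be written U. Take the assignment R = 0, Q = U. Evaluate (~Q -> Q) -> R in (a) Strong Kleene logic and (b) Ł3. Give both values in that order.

In Strong Kleene logic: ~Q = ~U = U
~Q -> Q = U -> U = U  [~U | U]
(~Q -> Q) -> R = U -> 0 = U
In Ł3: ~Q = ~U = U
~Q -> Q = U -> U = 1
(~Q -> Q) -> R = 1 -> 0 = 0
They differ because Strong Kleene logic and Ł3 treat U differently under implication.

U; 0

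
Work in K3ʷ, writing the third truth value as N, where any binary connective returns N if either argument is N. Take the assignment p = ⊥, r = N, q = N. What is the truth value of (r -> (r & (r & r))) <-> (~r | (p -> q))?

r & r = N & N = N
r & (r & r) = N & N = N
r -> (r & (r & r)) = N -> N = N  [any arg is the third value ⇒ result is the third value]
~r = ~N = N
p -> q = ⊥ -> N = N
~r | (p -> q) = N | N = N
(r -> (r & (r & r))) <-> (~r | (p -> q)) = N <-> N = N

N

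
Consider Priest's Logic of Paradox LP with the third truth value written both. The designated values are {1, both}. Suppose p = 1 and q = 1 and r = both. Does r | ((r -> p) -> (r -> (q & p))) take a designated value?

r -> p = both -> 1 = 1  [~both | 1]
q & p = 1 & 1 = 1
r -> (q & p) = both -> 1 = 1
(r -> p) -> (r -> (q & p)) = 1 -> 1 = 1
r | ((r -> p) -> (r -> (q & p))) = both | 1 = 1
1 ∈ {1, both}.

Yes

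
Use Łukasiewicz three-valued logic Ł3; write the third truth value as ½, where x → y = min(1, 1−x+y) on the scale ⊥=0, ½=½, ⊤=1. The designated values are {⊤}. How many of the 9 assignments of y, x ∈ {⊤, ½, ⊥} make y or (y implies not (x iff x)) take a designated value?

6

Of the 9 assignments, 6 give a value in {⊤}.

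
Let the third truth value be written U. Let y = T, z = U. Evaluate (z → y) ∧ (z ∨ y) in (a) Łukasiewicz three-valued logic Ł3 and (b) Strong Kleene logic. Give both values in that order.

T; T

In Łukasiewicz three-valued logic Ł3: z → y = U → T = T  [min(1, 1−½+1)]
z ∨ y = U ∨ T = T
(z → y) ∧ (z ∨ y) = T ∧ T = T
In Strong Kleene logic: z → y = U → T = T
z ∨ y = U ∨ T = T
(z → y) ∧ (z ∨ y) = T ∧ T = T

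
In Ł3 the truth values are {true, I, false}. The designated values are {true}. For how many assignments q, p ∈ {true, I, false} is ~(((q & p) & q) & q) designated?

Of the 9 assignments, 5 give a value in {true}.

5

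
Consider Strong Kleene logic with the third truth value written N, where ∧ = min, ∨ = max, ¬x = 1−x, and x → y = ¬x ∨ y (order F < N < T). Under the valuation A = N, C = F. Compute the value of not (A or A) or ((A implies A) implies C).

A or A = N or N = N
not (A or A) = not N = N
A implies A = N implies N = N  [not N or N]
(A implies A) implies C = N implies F = N
not (A or A) or ((A implies A) implies C) = N or N = N

N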